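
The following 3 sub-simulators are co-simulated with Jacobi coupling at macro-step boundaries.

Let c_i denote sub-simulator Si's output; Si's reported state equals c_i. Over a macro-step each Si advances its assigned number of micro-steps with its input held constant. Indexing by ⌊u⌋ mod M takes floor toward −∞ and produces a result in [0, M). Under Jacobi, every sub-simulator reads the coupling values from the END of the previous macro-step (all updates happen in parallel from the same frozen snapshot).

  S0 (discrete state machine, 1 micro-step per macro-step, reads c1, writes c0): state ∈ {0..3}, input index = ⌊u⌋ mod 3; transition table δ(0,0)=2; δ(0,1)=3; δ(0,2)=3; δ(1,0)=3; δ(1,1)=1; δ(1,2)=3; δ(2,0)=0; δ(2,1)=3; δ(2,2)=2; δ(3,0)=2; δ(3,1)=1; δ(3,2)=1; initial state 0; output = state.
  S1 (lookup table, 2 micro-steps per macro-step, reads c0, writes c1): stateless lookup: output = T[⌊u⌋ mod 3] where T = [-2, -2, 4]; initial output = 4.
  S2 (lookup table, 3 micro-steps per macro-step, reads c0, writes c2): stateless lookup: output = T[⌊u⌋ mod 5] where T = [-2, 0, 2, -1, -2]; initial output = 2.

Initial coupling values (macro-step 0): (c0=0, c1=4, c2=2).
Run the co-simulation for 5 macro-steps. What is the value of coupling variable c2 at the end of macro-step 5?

macro 1: S0 reads c1=4 → after 1×micro: 3; S1 reads c0=0 → after 2×micro: -2; S2 reads c0=0 → after 3×micro: -2 ⇒ (c0=3, c1=-2, c2=-2)
macro 2: S0 reads c1=-2 → after 1×micro: 1; S1 reads c0=3 → after 2×micro: -2; S2 reads c0=3 → after 3×micro: -1 ⇒ (c0=1, c1=-2, c2=-1)
macro 3: S0 reads c1=-2 → after 1×micro: 1; S1 reads c0=1 → after 2×micro: -2; S2 reads c0=1 → after 3×micro: 0 ⇒ (c0=1, c1=-2, c2=0)
macro 4: S0 reads c1=-2 → after 1×micro: 1; S1 reads c0=1 → after 2×micro: -2; S2 reads c0=1 → after 3×micro: 0 ⇒ (c0=1, c1=-2, c2=0)
macro 5: S0 reads c1=-2 → after 1×micro: 1; S1 reads c0=1 → after 2×micro: -2; S2 reads c0=1 → after 3×micro: 0 ⇒ (c0=1, c1=-2, c2=0)

c2 at macro-step 5 = 0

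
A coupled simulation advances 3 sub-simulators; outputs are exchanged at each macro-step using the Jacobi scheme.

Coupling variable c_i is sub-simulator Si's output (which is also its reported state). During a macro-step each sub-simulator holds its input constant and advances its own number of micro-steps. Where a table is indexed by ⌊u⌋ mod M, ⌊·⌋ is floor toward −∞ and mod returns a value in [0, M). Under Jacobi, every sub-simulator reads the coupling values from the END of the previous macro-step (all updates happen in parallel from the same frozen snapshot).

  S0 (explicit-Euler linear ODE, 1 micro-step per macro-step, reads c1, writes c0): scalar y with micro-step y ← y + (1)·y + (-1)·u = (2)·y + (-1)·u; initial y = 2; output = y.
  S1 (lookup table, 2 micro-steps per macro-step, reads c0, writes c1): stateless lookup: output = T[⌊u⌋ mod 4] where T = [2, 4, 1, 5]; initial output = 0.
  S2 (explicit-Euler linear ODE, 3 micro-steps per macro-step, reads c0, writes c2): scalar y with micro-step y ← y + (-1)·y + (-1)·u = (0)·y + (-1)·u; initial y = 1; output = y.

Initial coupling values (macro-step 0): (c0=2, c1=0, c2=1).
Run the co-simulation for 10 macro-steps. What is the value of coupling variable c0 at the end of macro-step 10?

macro 1: S0 reads c1=0 → after 1×micro: 4; S1 reads c0=2 → after 2×micro: 1; S2 reads c0=2 → after 3×micro: -2 ⇒ (c0=4, c1=1, c2=-2)
macro 2: S0 reads c1=1 → after 1×micro: 7; S1 reads c0=4 → after 2×micro: 2; S2 reads c0=4 → after 3×micro: -4 ⇒ (c0=7, c1=2, c2=-4)
macro 3: S0 reads c1=2 → after 1×micro: 12; S1 reads c0=7 → after 2×micro: 5; S2 reads c0=7 → after 3×micro: -7 ⇒ (c0=12, c1=5, c2=-7)
macro 4: S0 reads c1=5 → after 1×micro: 19; S1 reads c0=12 → after 2×micro: 2; S2 reads c0=12 → after 3×micro: -12 ⇒ (c0=19, c1=2, c2=-12)
macro 5: S0 reads c1=2 → after 1×micro: 36; S1 reads c0=19 → after 2×micro: 5; S2 reads c0=19 → after 3×micro: -19 ⇒ (c0=36, c1=5, c2=-19)
macro 6: S0 reads c1=5 → after 1×micro: 67; S1 reads c0=36 → after 2×micro: 2; S2 reads c0=36 → after 3×micro: -36 ⇒ (c0=67, c1=2, c2=-36)
macro 7: S0 reads c1=2 → after 1×micro: 132; S1 reads c0=67 → after 2×micro: 5; S2 reads c0=67 → after 3×micro: -67 ⇒ (c0=132, c1=5, c2=-67)
macro 8: S0 reads c1=5 → after 1×micro: 259; S1 reads c0=132 → after 2×micro: 2; S2 reads c0=132 → after 3×micro: -132 ⇒ (c0=259, c1=2, c2=-132)
macro 9: S0 reads c1=2 → after 1×micro: 516; S1 reads c0=259 → after 2×micro: 5; S2 reads c0=259 → after 3×micro: -259 ⇒ (c0=516, c1=5, c2=-259)
macro 10: S0 reads c1=5 → after 1×micro: 1027; S1 reads c0=516 → after 2×micro: 2; S2 reads c0=516 → after 3×micro: -516 ⇒ (c0=1027, c1=2, c2=-516)

c0 at macro-step 10 = 1027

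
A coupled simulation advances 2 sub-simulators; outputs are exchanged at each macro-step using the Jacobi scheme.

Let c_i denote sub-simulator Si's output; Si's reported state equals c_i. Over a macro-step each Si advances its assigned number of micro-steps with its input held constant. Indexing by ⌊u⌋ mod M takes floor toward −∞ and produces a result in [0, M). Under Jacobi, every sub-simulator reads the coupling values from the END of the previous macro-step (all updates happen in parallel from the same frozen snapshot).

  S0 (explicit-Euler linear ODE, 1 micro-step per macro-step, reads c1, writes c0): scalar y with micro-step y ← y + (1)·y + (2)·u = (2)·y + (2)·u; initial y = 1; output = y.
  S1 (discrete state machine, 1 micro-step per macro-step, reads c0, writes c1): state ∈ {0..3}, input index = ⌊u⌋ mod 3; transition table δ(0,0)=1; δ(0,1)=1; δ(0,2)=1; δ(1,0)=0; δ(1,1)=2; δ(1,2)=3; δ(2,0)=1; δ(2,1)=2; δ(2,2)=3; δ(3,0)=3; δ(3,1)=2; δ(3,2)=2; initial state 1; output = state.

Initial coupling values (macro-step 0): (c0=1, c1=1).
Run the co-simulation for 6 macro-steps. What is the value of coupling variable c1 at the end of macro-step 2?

c1 at macro-step 2 = 2

macro 1: S0 reads c1=1 → after 1×micro: 4; S1 reads c0=1 → after 1×micro: 2 ⇒ (c0=4, c1=2)
macro 2: S0 reads c1=2 → after 1×micro: 12; S1 reads c0=4 → after 1×micro: 2 ⇒ (c0=12, c1=2)
macro 3: S0 reads c1=2 → after 1×micro: 28; S1 reads c0=12 → after 1×micro: 1 ⇒ (c0=28, c1=1)
macro 4: S0 reads c1=1 → after 1×micro: 58; S1 reads c0=28 → after 1×micro: 2 ⇒ (c0=58, c1=2)
macro 5: S0 reads c1=2 → after 1×micro: 120; S1 reads c0=58 → after 1×micro: 2 ⇒ (c0=120, c1=2)
macro 6: S0 reads c1=2 → after 1×micro: 244; S1 reads c0=120 → after 1×micro: 1 ⇒ (c0=244, c1=1)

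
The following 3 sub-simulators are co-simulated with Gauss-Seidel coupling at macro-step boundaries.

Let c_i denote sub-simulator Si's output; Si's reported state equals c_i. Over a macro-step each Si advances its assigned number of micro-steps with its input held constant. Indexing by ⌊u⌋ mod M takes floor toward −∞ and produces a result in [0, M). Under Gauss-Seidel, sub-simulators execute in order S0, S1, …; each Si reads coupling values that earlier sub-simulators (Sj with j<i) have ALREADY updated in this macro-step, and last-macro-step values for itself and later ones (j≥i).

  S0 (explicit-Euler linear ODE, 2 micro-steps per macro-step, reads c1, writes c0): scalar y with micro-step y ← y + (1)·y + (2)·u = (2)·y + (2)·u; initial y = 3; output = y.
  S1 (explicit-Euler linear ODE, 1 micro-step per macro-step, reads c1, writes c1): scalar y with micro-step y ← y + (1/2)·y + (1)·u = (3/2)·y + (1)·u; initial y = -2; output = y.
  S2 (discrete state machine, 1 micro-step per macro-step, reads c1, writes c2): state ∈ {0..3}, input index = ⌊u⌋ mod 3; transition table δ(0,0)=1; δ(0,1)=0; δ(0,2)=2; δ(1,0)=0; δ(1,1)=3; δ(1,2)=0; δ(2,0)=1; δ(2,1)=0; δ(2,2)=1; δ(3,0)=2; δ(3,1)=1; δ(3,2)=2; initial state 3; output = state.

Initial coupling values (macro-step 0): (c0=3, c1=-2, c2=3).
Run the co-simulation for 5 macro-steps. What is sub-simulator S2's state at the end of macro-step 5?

S2 state at macro-step 5 = 1

macro 1: S0 reads c1=-2 → after 2×micro: 0; S1 reads c1=-2 → after 1×micro: -5; S2 reads c1=-5 → after 1×micro: 1 ⇒ (c0=0, c1=-5, c2=1)
macro 2: S0 reads c1=-5 → after 2×micro: -30; S1 reads c1=-5 → after 1×micro: -25/2; S2 reads c1=-25/2 → after 1×micro: 0 ⇒ (c0=-30, c1=-25/2, c2=0)
macro 3: S0 reads c1=-25/2 → after 2×micro: -195; S1 reads c1=-25/2 → after 1×micro: -125/4; S2 reads c1=-125/4 → after 1×micro: 0 ⇒ (c0=-195, c1=-125/4, c2=0)
macro 4: S0 reads c1=-125/4 → after 2×micro: -1935/2; S1 reads c1=-125/4 → after 1×micro: -625/8; S2 reads c1=-625/8 → after 1×micro: 2 ⇒ (c0=-1935/2, c1=-625/8, c2=2)
macro 5: S0 reads c1=-625/8 → after 2×micro: -17355/4; S1 reads c1=-625/8 → after 1×micro: -3125/16; S2 reads c1=-3125/16 → after 1×micro: 1 ⇒ (c0=-17355/4, c1=-3125/16, c2=1)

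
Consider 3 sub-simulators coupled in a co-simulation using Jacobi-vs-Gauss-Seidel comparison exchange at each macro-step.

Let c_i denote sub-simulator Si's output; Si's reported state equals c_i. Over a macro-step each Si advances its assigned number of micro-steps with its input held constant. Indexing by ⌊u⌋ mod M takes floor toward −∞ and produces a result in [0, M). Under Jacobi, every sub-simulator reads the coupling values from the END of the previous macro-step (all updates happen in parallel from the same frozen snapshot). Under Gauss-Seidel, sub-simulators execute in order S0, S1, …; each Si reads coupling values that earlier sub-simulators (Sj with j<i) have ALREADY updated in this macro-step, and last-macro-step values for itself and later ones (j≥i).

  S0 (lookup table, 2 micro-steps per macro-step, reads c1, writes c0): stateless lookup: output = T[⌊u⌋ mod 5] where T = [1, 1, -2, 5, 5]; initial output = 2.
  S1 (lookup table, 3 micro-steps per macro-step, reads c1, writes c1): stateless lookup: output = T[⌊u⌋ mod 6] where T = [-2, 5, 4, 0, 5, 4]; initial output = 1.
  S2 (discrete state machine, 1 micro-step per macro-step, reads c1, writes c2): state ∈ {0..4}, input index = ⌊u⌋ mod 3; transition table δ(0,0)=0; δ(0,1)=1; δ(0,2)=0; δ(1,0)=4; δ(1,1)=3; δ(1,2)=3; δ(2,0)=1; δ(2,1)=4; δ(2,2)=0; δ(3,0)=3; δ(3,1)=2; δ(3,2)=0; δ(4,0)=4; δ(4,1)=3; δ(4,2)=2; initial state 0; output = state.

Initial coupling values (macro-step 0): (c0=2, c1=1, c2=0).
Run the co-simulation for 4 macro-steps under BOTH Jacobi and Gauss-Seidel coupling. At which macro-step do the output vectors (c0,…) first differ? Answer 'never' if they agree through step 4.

first divergence at macro-step: 1

[Jacobi] macro 1: S0 reads c1=1 → after 2×micro: 1; S1 reads c1=1 → after 3×micro: 5; S2 reads c1=1 → after 1×micro: 1 ⇒ (c0=1, c1=5, c2=1)
[Jacobi] macro 2: S0 reads c1=5 → after 2×micro: 1; S1 reads c1=5 → after 3×micro: 4; S2 reads c1=5 → after 1×micro: 3 ⇒ (c0=1, c1=4, c2=3)
[Jacobi] macro 3: S0 reads c1=4 → after 2×micro: 5; S1 reads c1=4 → after 3×micro: 5; S2 reads c1=4 → after 1×micro: 2 ⇒ (c0=5, c1=5, c2=2)
[Jacobi] macro 4: S0 reads c1=5 → after 2×micro: 1; S1 reads c1=5 → after 3×micro: 4; S2 reads c1=5 → after 1×micro: 0 ⇒ (c0=1, c1=4, c2=0)
[Gauss-Seidel] macro 1: S0 reads c1=1 → after 2×micro: 1; S1 reads c1=1 → after 3×micro: 5; S2 reads c1=5 → after 1×micro: 0 ⇒ (c0=1, c1=5, c2=0)
[Gauss-Seidel] macro 2: S0 reads c1=5 → after 2×micro: 1; S1 reads c1=5 → after 3×micro: 4; S2 reads c1=4 → after 1×micro: 1 ⇒ (c0=1, c1=4, c2=1)
[Gauss-Seidel] macro 3: S0 reads c1=4 → after 2×micro: 5; S1 reads c1=4 → after 3×micro: 5; S2 reads c1=5 → after 1×micro: 3 ⇒ (c0=5, c1=5, c2=3)
[Gauss-Seidel] macro 4: S0 reads c1=5 → after 2×micro: 1; S1 reads c1=5 → after 3×micro: 4; S2 reads c1=4 → after 1×micro: 2 ⇒ (c0=1, c1=4, c2=2)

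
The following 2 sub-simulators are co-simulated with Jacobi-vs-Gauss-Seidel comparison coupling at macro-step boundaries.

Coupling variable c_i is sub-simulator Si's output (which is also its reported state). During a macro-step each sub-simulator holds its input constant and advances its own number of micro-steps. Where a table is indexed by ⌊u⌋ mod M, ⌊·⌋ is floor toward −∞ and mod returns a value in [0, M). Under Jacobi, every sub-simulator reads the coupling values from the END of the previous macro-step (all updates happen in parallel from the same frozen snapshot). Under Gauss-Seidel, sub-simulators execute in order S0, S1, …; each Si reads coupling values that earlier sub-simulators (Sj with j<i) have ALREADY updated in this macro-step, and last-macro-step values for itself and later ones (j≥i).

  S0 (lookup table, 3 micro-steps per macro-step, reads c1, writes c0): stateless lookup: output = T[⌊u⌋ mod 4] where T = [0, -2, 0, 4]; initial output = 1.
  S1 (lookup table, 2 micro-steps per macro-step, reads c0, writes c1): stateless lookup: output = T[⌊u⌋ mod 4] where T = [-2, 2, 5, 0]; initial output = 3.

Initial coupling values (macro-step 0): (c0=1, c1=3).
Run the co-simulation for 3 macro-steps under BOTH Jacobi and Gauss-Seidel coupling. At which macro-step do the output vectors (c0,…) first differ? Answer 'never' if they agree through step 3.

first divergence at macro-step: 1

[Jacobi] macro 1: S0 reads c1=3 → after 3×micro: 4; S1 reads c0=1 → after 2×micro: 2 ⇒ (c0=4, c1=2)
[Jacobi] macro 2: S0 reads c1=2 → after 3×micro: 0; S1 reads c0=4 → after 2×micro: -2 ⇒ (c0=0, c1=-2)
[Jacobi] macro 3: S0 reads c1=-2 → after 3×micro: 0; S1 reads c0=0 → after 2×micro: -2 ⇒ (c0=0, c1=-2)
[Gauss-Seidel] macro 1: S0 reads c1=3 → after 3×micro: 4; S1 reads c0=4 → after 2×micro: -2 ⇒ (c0=4, c1=-2)
[Gauss-Seidel] macro 2: S0 reads c1=-2 → after 3×micro: 0; S1 reads c0=0 → after 2×micro: -2 ⇒ (c0=0, c1=-2)
[Gauss-Seidel] macro 3: S0 reads c1=-2 → after 3×micro: 0; S1 reads c0=0 → after 2×micro: -2 ⇒ (c0=0, c1=-2)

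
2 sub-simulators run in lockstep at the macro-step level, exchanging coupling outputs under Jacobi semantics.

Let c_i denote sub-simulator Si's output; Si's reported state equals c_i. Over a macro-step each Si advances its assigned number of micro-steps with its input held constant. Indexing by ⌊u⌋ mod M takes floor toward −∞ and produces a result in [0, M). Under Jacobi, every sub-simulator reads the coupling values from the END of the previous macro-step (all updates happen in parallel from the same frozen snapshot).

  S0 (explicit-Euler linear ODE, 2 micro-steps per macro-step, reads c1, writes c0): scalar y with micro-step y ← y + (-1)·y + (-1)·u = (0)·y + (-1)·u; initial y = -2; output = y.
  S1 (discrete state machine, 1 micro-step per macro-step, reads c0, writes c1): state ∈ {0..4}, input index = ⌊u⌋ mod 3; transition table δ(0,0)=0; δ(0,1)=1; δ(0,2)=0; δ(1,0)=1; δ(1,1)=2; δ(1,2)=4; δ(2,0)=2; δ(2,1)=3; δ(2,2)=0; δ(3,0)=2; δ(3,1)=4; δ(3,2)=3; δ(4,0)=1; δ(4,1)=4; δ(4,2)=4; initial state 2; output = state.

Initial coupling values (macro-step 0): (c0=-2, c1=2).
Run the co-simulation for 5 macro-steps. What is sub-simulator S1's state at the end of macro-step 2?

S1 state at macro-step 2 = 4

macro 1: S0 reads c1=2 → after 2×micro: -2; S1 reads c0=-2 → after 1×micro: 3 ⇒ (c0=-2, c1=3)
macro 2: S0 reads c1=3 → after 2×micro: -3; S1 reads c0=-2 → after 1×micro: 4 ⇒ (c0=-3, c1=4)
macro 3: S0 reads c1=4 → after 2×micro: -4; S1 reads c0=-3 → after 1×micro: 1 ⇒ (c0=-4, c1=1)
macro 4: S0 reads c1=1 → after 2×micro: -1; S1 reads c0=-4 → after 1×micro: 4 ⇒ (c0=-1, c1=4)
macro 5: S0 reads c1=4 → after 2×micro: -4; S1 reads c0=-1 → after 1×micro: 4 ⇒ (c0=-4, c1=4)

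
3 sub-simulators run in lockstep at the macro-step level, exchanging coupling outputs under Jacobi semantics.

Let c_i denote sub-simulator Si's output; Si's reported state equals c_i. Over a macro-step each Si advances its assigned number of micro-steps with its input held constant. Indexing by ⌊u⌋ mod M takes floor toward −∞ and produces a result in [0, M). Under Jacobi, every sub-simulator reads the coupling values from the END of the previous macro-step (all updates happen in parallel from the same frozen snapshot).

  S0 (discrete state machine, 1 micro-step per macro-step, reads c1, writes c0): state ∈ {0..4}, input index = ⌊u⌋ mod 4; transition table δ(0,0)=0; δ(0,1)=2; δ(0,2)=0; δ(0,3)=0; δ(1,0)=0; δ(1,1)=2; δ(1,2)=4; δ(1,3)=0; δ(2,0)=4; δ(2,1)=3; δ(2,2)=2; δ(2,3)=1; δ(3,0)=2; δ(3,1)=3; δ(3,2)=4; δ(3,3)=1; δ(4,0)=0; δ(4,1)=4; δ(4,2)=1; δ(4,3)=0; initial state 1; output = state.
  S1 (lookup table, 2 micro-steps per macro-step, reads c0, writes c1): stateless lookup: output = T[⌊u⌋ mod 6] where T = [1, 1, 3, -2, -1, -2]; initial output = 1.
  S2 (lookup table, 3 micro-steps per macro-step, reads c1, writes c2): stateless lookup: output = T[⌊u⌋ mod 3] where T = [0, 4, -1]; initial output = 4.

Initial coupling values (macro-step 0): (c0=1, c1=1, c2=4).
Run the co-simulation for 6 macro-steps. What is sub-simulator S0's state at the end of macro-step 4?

macro 1: S0 reads c1=1 → after 1×micro: 2; S1 reads c0=1 → after 2×micro: 1; S2 reads c1=1 → after 3×micro: 4 ⇒ (c0=2, c1=1, c2=4)
macro 2: S0 reads c1=1 → after 1×micro: 3; S1 reads c0=2 → after 2×micro: 3; S2 reads c1=1 → after 3×micro: 4 ⇒ (c0=3, c1=3, c2=4)
macro 3: S0 reads c1=3 → after 1×micro: 1; S1 reads c0=3 → after 2×micro: -2; S2 reads c1=3 → after 3×micro: 0 ⇒ (c0=1, c1=-2, c2=0)
macro 4: S0 reads c1=-2 → after 1×micro: 4; S1 reads c0=1 → after 2×micro: 1; S2 reads c1=-2 → after 3×micro: 4 ⇒ (c0=4, c1=1, c2=4)
macro 5: S0 reads c1=1 → after 1×micro: 4; S1 reads c0=4 → after 2×micro: -1; S2 reads c1=1 → after 3×micro: 4 ⇒ (c0=4, c1=-1, c2=4)
macro 6: S0 reads c1=-1 → after 1×micro: 0; S1 reads c0=4 → after 2×micro: -1; S2 reads c1=-1 → after 3×micro: -1 ⇒ (c0=0, c1=-1, c2=-1)

S0 state at macro-step 4 = 4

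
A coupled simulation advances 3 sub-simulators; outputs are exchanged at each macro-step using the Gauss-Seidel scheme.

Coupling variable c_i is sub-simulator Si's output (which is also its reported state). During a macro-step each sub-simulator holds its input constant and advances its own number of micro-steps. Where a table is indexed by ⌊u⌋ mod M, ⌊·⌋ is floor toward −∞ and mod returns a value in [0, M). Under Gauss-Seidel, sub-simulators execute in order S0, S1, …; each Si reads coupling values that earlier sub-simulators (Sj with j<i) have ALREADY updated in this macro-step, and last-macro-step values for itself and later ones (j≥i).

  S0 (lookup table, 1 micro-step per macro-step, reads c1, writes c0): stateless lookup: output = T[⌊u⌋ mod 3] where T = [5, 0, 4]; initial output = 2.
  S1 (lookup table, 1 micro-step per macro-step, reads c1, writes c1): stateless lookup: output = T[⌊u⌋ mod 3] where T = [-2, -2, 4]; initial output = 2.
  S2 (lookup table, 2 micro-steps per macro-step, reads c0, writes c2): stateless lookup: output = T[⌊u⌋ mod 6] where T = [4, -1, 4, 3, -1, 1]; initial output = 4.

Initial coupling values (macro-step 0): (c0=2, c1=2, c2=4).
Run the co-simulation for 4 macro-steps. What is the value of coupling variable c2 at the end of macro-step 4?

macro 1: S0 reads c1=2 → after 1×micro: 4; S1 reads c1=2 → after 1×micro: 4; S2 reads c0=4 → after 2×micro: -1 ⇒ (c0=4, c1=4, c2=-1)
macro 2: S0 reads c1=4 → after 1×micro: 0; S1 reads c1=4 → after 1×micro: -2; S2 reads c0=0 → after 2×micro: 4 ⇒ (c0=0, c1=-2, c2=4)
macro 3: S0 reads c1=-2 → after 1×micro: 0; S1 reads c1=-2 → after 1×micro: -2; S2 reads c0=0 → after 2×micro: 4 ⇒ (c0=0, c1=-2, c2=4)
macro 4: S0 reads c1=-2 → after 1×micro: 0; S1 reads c1=-2 → after 1×micro: -2; S2 reads c0=0 → after 2×micro: 4 ⇒ (c0=0, c1=-2, c2=4)

c2 at macro-step 4 = 4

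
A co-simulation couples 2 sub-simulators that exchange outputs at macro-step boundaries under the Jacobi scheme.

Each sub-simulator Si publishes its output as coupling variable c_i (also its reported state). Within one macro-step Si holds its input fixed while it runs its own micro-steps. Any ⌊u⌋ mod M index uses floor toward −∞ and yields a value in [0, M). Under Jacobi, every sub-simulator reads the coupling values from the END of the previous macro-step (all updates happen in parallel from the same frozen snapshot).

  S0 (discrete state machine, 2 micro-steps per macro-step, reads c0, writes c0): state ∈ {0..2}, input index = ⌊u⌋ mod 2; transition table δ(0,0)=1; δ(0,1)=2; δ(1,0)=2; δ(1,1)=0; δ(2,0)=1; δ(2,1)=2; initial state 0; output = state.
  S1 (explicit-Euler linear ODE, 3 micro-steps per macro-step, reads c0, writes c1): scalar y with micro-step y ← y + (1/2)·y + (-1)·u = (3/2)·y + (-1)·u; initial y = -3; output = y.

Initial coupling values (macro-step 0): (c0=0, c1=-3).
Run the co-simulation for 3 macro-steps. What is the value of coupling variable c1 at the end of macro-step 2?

c1 at macro-step 2 = -2795/64

macro 1: S0 reads c0=0 → after 2×micro: 2; S1 reads c0=0 → after 3×micro: -81/8 ⇒ (c0=2, c1=-81/8)
macro 2: S0 reads c0=2 → after 2×micro: 2; S1 reads c0=2 → after 3×micro: -2795/64 ⇒ (c0=2, c1=-2795/64)
macro 3: S0 reads c0=2 → after 2×micro: 2; S1 reads c0=2 → after 3×micro: -80329/512 ⇒ (c0=2, c1=-80329/512)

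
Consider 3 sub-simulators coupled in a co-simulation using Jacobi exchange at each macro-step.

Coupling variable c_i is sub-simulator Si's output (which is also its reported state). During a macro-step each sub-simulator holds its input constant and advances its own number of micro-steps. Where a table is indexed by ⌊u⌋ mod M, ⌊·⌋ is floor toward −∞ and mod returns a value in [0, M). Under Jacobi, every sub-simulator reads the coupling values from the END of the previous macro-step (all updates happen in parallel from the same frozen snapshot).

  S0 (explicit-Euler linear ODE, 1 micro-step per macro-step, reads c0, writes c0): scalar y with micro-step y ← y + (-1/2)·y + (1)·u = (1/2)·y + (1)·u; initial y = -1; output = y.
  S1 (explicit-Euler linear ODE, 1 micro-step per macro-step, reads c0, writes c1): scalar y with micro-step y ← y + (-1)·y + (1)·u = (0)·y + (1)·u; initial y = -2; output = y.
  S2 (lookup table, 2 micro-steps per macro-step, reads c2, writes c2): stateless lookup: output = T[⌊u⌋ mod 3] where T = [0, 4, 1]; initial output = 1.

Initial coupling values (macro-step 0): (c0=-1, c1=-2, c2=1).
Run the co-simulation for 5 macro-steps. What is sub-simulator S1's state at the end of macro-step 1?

macro 1: S0 reads c0=-1 → after 1×micro: -3/2; S1 reads c0=-1 → after 1×micro: -1; S2 reads c2=1 → after 2×micro: 4 ⇒ (c0=-3/2, c1=-1, c2=4)
macro 2: S0 reads c0=-3/2 → after 1×micro: -9/4; S1 reads c0=-3/2 → after 1×micro: -3/2; S2 reads c2=4 → after 2×micro: 4 ⇒ (c0=-9/4, c1=-3/2, c2=4)
macro 3: S0 reads c0=-9/4 → after 1×micro: -27/8; S1 reads c0=-9/4 → after 1×micro: -9/4; S2 reads c2=4 → after 2×micro: 4 ⇒ (c0=-27/8, c1=-9/4, c2=4)
macro 4: S0 reads c0=-27/8 → after 1×micro: -81/16; S1 reads c0=-27/8 → after 1×micro: -27/8; S2 reads c2=4 → after 2×micro: 4 ⇒ (c0=-81/16, c1=-27/8, c2=4)
macro 5: S0 reads c0=-81/16 → after 1×micro: -243/32; S1 reads c0=-81/16 → after 1×micro: -81/16; S2 reads c2=4 → after 2×micro: 4 ⇒ (c0=-243/32, c1=-81/16, c2=4)

S1 state at macro-step 1 = -1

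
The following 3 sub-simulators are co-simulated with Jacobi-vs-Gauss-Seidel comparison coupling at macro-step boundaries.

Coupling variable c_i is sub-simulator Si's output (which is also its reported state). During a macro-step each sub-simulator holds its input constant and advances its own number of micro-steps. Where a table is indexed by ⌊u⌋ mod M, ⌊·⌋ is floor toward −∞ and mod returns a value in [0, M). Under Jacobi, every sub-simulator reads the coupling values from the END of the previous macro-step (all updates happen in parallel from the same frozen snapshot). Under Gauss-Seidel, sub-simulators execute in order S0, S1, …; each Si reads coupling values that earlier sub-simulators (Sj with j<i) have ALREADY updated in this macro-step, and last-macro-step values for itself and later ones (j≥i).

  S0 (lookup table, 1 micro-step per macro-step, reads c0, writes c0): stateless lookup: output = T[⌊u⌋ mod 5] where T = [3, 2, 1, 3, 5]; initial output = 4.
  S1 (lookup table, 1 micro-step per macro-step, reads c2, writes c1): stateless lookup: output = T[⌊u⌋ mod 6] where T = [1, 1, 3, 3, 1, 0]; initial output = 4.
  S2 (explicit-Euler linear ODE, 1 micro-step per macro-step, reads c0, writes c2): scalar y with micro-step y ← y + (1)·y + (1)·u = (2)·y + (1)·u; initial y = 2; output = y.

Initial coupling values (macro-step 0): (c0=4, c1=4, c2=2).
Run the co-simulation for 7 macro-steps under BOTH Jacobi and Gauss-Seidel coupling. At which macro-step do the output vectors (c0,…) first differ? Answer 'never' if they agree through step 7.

[Jacobi] macro 1: S0 reads c0=4 → after 1×micro: 5; S1 reads c2=2 → after 1×micro: 3; S2 reads c0=4 → after 1×micro: 8 ⇒ (c0=5, c1=3, c2=8)
[Jacobi] macro 2: S0 reads c0=5 → after 1×micro: 3; S1 reads c2=8 → after 1×micro: 3; S2 reads c0=5 → after 1×micro: 21 ⇒ (c0=3, c1=3, c2=21)
[Jacobi] macro 3: S0 reads c0=3 → after 1×micro: 3; S1 reads c2=21 → after 1×micro: 3; S2 reads c0=3 → after 1×micro: 45 ⇒ (c0=3, c1=3, c2=45)
[Jacobi] macro 4: S0 reads c0=3 → after 1×micro: 3; S1 reads c2=45 → after 1×micro: 3; S2 reads c0=3 → after 1×micro: 93 ⇒ (c0=3, c1=3, c2=93)
[Jacobi] macro 5: S0 reads c0=3 → after 1×micro: 3; S1 reads c2=93 → after 1×micro: 3; S2 reads c0=3 → after 1×micro: 189 ⇒ (c0=3, c1=3, c2=189)
[Jacobi] macro 6: S0 reads c0=3 → after 1×micro: 3; S1 reads c2=189 → after 1×micro: 3; S2 reads c0=3 → after 1×micro: 381 ⇒ (c0=3, c1=3, c2=381)
[Jacobi] macro 7: S0 reads c0=3 → after 1×micro: 3; S1 reads c2=381 → after 1×micro: 3; S2 reads c0=3 → after 1×micro: 765 ⇒ (c0=3, c1=3, c2=765)
[Gauss-Seidel] macro 1: S0 reads c0=4 → after 1×micro: 5; S1 reads c2=2 → after 1×micro: 3; S2 reads c0=5 → after 1×micro: 9 ⇒ (c0=5, c1=3, c2=9)
[Gauss-Seidel] macro 2: S0 reads c0=5 → after 1×micro: 3; S1 reads c2=9 → after 1×micro: 3; S2 reads c0=3 → after 1×micro: 21 ⇒ (c0=3, c1=3, c2=21)
[Gauss-Seidel] macro 3: S0 reads c0=3 → after 1×micro: 3; S1 reads c2=21 → after 1×micro: 3; S2 reads c0=3 → after 1×micro: 45 ⇒ (c0=3, c1=3, c2=45)
[Gauss-Seidel] macro 4: S0 reads c0=3 → after 1×micro: 3; S1 reads c2=45 → after 1×micro: 3; S2 reads c0=3 → after 1×micro: 93 ⇒ (c0=3, c1=3, c2=93)
[Gauss-Seidel] macro 5: S0 reads c0=3 → after 1×micro: 3; S1 reads c2=93 → after 1×micro: 3; S2 reads c0=3 → after 1×micro: 189 ⇒ (c0=3, c1=3, c2=189)
[Gauss-Seidel] macro 6: S0 reads c0=3 → after 1×micro: 3; S1 reads c2=189 → after 1×micro: 3; S2 reads c0=3 → after 1×micro: 381 ⇒ (c0=3, c1=3, c2=381)
[Gauss-Seidel] macro 7: S0 reads c0=3 → after 1×micro: 3; S1 reads c2=381 → after 1×micro: 3; S2 reads c0=3 → after 1×micro: 765 ⇒ (c0=3, c1=3, c2=765)

first divergence at macro-step: 1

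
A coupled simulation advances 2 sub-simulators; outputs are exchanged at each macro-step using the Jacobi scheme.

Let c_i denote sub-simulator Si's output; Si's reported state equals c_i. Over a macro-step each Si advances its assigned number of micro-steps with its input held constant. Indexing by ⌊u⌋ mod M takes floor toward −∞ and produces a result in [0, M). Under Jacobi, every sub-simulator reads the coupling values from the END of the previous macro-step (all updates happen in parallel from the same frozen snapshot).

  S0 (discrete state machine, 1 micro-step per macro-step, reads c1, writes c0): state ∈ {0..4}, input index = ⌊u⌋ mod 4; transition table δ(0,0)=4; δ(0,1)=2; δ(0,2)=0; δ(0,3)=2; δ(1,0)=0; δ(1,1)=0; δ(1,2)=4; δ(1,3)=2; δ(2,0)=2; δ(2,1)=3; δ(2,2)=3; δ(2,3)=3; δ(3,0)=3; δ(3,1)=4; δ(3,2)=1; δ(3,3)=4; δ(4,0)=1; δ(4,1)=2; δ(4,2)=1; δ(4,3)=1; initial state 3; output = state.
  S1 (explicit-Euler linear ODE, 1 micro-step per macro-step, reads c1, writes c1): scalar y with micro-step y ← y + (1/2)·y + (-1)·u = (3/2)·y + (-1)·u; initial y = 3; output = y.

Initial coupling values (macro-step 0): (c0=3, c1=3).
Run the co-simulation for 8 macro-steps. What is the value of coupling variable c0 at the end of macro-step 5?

macro 1: S0 reads c1=3 → after 1×micro: 4; S1 reads c1=3 → after 1×micro: 3/2 ⇒ (c0=4, c1=3/2)
macro 2: S0 reads c1=3/2 → after 1×micro: 2; S1 reads c1=3/2 → after 1×micro: 3/4 ⇒ (c0=2, c1=3/4)
macro 3: S0 reads c1=3/4 → after 1×micro: 2; S1 reads c1=3/4 → after 1×micro: 3/8 ⇒ (c0=2, c1=3/8)
macro 4: S0 reads c1=3/8 → after 1×micro: 2; S1 reads c1=3/8 → after 1×micro: 3/16 ⇒ (c0=2, c1=3/16)
macro 5: S0 reads c1=3/16 → after 1×micro: 2; S1 reads c1=3/16 → after 1×micro: 3/32 ⇒ (c0=2, c1=3/32)
macro 6: S0 reads c1=3/32 → after 1×micro: 2; S1 reads c1=3/32 → after 1×micro: 3/64 ⇒ (c0=2, c1=3/64)
macro 7: S0 reads c1=3/64 → after 1×micro: 2; S1 reads c1=3/64 → after 1×micro: 3/128 ⇒ (c0=2, c1=3/128)
macro 8: S0 reads c1=3/128 → after 1×micro: 2; S1 reads c1=3/128 → after 1×micro: 3/256 ⇒ (c0=2, c1=3/256)

c0 at macro-step 5 = 2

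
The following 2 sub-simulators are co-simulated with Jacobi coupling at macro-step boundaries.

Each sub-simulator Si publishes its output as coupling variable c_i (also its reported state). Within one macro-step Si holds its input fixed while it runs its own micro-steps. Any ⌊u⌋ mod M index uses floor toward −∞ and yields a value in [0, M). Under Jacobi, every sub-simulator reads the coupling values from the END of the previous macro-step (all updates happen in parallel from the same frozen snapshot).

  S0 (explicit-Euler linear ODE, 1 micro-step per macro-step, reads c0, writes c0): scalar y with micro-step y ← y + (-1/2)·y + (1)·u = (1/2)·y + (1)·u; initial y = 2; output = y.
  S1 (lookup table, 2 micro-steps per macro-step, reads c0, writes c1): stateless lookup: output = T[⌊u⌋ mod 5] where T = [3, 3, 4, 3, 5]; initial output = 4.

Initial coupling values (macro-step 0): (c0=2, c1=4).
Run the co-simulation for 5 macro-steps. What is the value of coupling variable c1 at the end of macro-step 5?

c1 at macro-step 5 = 3

macro 1: S0 reads c0=2 → after 1×micro: 3; S1 reads c0=2 → after 2×micro: 4 ⇒ (c0=3, c1=4)
macro 2: S0 reads c0=3 → after 1×micro: 9/2; S1 reads c0=3 → after 2×micro: 3 ⇒ (c0=9/2, c1=3)
macro 3: S0 reads c0=9/2 → after 1×micro: 27/4; S1 reads c0=9/2 → after 2×micro: 5 ⇒ (c0=27/4, c1=5)
macro 4: S0 reads c0=27/4 → after 1×micro: 81/8; S1 reads c0=27/4 → after 2×micro: 3 ⇒ (c0=81/8, c1=3)
macro 5: S0 reads c0=81/8 → after 1×micro: 243/16; S1 reads c0=81/8 → after 2×micro: 3 ⇒ (c0=243/16, c1=3)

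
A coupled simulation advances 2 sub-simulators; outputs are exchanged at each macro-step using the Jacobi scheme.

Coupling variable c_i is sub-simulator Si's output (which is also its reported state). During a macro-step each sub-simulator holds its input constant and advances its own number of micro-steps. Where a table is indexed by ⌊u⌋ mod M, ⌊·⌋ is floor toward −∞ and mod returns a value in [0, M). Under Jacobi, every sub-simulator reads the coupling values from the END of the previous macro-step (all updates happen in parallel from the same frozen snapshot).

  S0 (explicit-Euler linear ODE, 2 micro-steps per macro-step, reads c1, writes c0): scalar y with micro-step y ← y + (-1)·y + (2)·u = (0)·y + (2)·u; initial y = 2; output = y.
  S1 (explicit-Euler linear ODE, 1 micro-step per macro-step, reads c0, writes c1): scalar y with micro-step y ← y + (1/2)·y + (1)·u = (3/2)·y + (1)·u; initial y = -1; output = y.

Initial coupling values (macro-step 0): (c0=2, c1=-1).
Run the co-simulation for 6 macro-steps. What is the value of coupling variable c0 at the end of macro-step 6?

macro 1: S0 reads c1=-1 → after 2×micro: -2; S1 reads c0=2 → after 1×micro: 1/2 ⇒ (c0=-2, c1=1/2)
macro 2: S0 reads c1=1/2 → after 2×micro: 1; S1 reads c0=-2 → after 1×micro: -5/4 ⇒ (c0=1, c1=-5/4)
macro 3: S0 reads c1=-5/4 → after 2×micro: -5/2; S1 reads c0=1 → after 1×micro: -7/8 ⇒ (c0=-5/2, c1=-7/8)
macro 4: S0 reads c1=-7/8 → after 2×micro: -7/4; S1 reads c0=-5/2 → after 1×micro: -61/16 ⇒ (c0=-7/4, c1=-61/16)
macro 5: S0 reads c1=-61/16 → after 2×micro: -61/8; S1 reads c0=-7/4 → after 1×micro: -239/32 ⇒ (c0=-61/8, c1=-239/32)
macro 6: S0 reads c1=-239/32 → after 2×micro: -239/16; S1 reads c0=-61/8 → after 1×micro: -1205/64 ⇒ (c0=-239/16, c1=-1205/64)

c0 at macro-step 6 = -239/16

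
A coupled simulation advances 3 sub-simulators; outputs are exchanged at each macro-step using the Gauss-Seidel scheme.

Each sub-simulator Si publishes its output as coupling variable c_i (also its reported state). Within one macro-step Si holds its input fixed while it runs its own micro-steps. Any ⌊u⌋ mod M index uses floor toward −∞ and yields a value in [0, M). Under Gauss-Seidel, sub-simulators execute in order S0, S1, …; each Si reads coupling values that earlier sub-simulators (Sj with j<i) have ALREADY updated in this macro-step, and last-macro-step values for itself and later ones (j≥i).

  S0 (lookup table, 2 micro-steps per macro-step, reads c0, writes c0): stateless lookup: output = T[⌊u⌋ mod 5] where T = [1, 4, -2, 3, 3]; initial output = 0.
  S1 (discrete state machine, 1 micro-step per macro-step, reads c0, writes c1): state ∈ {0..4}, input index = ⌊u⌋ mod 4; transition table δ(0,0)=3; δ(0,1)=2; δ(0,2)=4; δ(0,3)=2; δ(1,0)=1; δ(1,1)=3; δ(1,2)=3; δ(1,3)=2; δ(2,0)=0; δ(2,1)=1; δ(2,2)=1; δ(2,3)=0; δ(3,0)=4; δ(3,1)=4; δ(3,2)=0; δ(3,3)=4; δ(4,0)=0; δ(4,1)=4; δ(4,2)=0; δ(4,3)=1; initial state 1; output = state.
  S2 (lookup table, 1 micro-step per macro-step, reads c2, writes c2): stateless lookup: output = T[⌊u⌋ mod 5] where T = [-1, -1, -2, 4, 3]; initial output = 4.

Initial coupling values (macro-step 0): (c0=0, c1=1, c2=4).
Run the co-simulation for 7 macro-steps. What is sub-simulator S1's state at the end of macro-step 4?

S1 state at macro-step 4 = 2

macro 1: S0 reads c0=0 → after 2×micro: 1; S1 reads c0=1 → after 1×micro: 3; S2 reads c2=4 → after 1×micro: 3 ⇒ (c0=1, c1=3, c2=3)
macro 2: S0 reads c0=1 → after 2×micro: 4; S1 reads c0=4 → after 1×micro: 4; S2 reads c2=3 → after 1×micro: 4 ⇒ (c0=4, c1=4, c2=4)
macro 3: S0 reads c0=4 → after 2×micro: 3; S1 reads c0=3 → after 1×micro: 1; S2 reads c2=4 → after 1×micro: 3 ⇒ (c0=3, c1=1, c2=3)
macro 4: S0 reads c0=3 → after 2×micro: 3; S1 reads c0=3 → after 1×micro: 2; S2 reads c2=3 → after 1×micro: 4 ⇒ (c0=3, c1=2, c2=4)
macro 5: S0 reads c0=3 → after 2×micro: 3; S1 reads c0=3 → after 1×micro: 0; S2 reads c2=4 → after 1×micro: 3 ⇒ (c0=3, c1=0, c2=3)
macro 6: S0 reads c0=3 → after 2×micro: 3; S1 reads c0=3 → after 1×micro: 2; S2 reads c2=3 → after 1×micro: 4 ⇒ (c0=3, c1=2, c2=4)
macro 7: S0 reads c0=3 → after 2×micro: 3; S1 reads c0=3 → after 1×micro: 0; S2 reads c2=4 → after 1×micro: 3 ⇒ (c0=3, c1=0, c2=3)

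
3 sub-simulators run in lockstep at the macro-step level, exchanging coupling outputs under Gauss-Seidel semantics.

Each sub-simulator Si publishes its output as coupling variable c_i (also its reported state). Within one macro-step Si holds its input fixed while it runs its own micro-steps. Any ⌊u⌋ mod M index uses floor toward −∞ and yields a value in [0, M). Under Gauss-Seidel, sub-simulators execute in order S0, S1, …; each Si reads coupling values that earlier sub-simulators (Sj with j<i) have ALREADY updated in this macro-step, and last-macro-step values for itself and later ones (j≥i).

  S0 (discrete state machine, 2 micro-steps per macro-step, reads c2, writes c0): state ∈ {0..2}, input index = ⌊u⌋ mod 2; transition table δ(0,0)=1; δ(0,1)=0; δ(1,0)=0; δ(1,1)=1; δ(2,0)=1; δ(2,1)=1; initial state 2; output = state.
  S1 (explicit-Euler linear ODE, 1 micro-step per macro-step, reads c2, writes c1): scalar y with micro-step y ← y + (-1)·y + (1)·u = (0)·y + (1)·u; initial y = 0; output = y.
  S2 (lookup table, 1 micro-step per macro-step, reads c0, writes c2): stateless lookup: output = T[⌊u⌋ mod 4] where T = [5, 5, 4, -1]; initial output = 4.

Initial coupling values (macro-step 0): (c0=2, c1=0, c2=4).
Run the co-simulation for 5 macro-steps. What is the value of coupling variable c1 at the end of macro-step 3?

macro 1: S0 reads c2=4 → after 2×micro: 0; S1 reads c2=4 → after 1×micro: 4; S2 reads c0=0 → after 1×micro: 5 ⇒ (c0=0, c1=4, c2=5)
macro 2: S0 reads c2=5 → after 2×micro: 0; S1 reads c2=5 → after 1×micro: 5; S2 reads c0=0 → after 1×micro: 5 ⇒ (c0=0, c1=5, c2=5)
macro 3: S0 reads c2=5 → after 2×micro: 0; S1 reads c2=5 → after 1×micro: 5; S2 reads c0=0 → after 1×micro: 5 ⇒ (c0=0, c1=5, c2=5)
macro 4: S0 reads c2=5 → after 2×micro: 0; S1 reads c2=5 → after 1×micro: 5; S2 reads c0=0 → after 1×micro: 5 ⇒ (c0=0, c1=5, c2=5)
macro 5: S0 reads c2=5 → after 2×micro: 0; S1 reads c2=5 → after 1×micro: 5; S2 reads c0=0 → after 1×micro: 5 ⇒ (c0=0, c1=5, c2=5)

c1 at macro-step 3 = 5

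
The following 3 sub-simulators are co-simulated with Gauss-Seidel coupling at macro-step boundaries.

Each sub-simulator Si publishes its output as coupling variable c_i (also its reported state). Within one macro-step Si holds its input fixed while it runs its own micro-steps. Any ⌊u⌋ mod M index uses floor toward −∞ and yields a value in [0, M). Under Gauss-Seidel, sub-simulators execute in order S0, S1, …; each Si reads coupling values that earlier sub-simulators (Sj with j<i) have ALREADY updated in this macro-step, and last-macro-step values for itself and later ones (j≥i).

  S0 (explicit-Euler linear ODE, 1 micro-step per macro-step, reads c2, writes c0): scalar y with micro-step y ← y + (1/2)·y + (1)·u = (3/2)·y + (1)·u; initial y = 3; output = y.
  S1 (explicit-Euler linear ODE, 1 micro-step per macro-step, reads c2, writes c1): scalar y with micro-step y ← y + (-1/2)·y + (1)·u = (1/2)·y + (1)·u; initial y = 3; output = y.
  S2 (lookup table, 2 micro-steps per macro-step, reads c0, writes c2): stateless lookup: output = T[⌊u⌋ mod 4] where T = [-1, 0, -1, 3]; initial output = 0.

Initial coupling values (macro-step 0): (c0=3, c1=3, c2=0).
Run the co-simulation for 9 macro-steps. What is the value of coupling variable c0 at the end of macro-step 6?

c0 at macro-step 6 = 1943/64

macro 1: S0 reads c2=0 → after 1×micro: 9/2; S1 reads c2=0 → after 1×micro: 3/2; S2 reads c0=9/2 → after 2×micro: -1 ⇒ (c0=9/2, c1=3/2, c2=-1)
macro 2: S0 reads c2=-1 → after 1×micro: 23/4; S1 reads c2=-1 → after 1×micro: -1/4; S2 reads c0=23/4 → after 2×micro: 0 ⇒ (c0=23/4, c1=-1/4, c2=0)
macro 3: S0 reads c2=0 → after 1×micro: 69/8; S1 reads c2=0 → after 1×micro: -1/8; S2 reads c0=69/8 → after 2×micro: -1 ⇒ (c0=69/8, c1=-1/8, c2=-1)
macro 4: S0 reads c2=-1 → after 1×micro: 191/16; S1 reads c2=-1 → after 1×micro: -17/16; S2 reads c0=191/16 → after 2×micro: 3 ⇒ (c0=191/16, c1=-17/16, c2=3)
macro 5: S0 reads c2=3 → after 1×micro: 669/32; S1 reads c2=3 → after 1×micro: 79/32; S2 reads c0=669/32 → after 2×micro: -1 ⇒ (c0=669/32, c1=79/32, c2=-1)
macro 6: S0 reads c2=-1 → after 1×micro: 1943/64; S1 reads c2=-1 → after 1×micro: 15/64; S2 reads c0=1943/64 → after 2×micro: -1 ⇒ (c0=1943/64, c1=15/64, c2=-1)
macro 7: S0 reads c2=-1 → after 1×micro: 5701/128; S1 reads c2=-1 → after 1×micro: -113/128; S2 reads c0=5701/128 → after 2×micro: -1 ⇒ (c0=5701/128, c1=-113/128, c2=-1)
macro 8: S0 reads c2=-1 → after 1×micro: 16847/256; S1 reads c2=-1 → after 1×micro: -369/256; S2 reads c0=16847/256 → after 2×micro: 0 ⇒ (c0=16847/256, c1=-369/256, c2=0)
macro 9: S0 reads c2=0 → after 1×micro: 50541/512; S1 reads c2=0 → after 1×micro: -369/512; S2 reads c0=50541/512 → after 2×micro: -1 ⇒ (c0=50541/512, c1=-369/512, c2=-1)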